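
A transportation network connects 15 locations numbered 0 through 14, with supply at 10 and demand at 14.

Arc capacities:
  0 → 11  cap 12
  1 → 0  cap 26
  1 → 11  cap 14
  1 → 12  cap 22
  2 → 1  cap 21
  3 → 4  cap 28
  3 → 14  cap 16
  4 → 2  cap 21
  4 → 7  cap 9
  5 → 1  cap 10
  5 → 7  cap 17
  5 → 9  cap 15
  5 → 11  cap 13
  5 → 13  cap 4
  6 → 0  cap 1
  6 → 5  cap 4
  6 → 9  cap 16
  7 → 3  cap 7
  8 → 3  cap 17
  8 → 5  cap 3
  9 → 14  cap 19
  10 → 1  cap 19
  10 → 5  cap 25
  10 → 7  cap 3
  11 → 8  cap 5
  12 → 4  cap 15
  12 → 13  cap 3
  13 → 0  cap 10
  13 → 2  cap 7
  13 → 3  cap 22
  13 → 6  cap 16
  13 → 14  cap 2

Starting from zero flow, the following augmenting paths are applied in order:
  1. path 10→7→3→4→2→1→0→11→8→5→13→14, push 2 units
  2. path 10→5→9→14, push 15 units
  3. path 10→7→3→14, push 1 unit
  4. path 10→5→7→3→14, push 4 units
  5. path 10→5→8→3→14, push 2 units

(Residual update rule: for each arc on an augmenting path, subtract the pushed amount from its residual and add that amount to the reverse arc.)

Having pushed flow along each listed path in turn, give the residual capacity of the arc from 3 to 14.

Residual capacity of (3,14): 9

after path 1 (10→7→3→4→2→1→0→11→8→5→13→14, push 2): res(3,14)=16
after path 2 (10→5→9→14, push 15): res(3,14)=16
after path 3 (10→7→3→14, push 1): res(3,14)=15
after path 4 (10→5→7→3→14, push 4): res(3,14)=11
after path 5 (10→5→8→3→14, push 2): res(3,14)=9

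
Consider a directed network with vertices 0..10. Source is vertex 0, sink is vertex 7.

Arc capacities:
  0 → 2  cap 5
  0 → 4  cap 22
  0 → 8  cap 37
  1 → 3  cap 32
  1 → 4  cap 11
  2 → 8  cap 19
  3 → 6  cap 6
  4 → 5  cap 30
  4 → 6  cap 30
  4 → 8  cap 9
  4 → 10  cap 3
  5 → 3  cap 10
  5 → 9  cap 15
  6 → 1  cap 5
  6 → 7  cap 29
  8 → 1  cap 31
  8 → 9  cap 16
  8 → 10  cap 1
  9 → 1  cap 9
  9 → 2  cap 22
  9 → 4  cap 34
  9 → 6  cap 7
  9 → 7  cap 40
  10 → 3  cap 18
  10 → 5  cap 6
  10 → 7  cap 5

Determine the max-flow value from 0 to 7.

Maximum flow value: 56

augment #1: 0→4→6→7 bottleneck 22, total now 22
augment #2: 0→8→9→7 bottleneck 16, total now 38
augment #3: 0→8→10→7 bottleneck 1, total now 39
augment #4: 0→8→1→3→6→7 bottleneck 6, total now 45
augment #5: 0→8→1→4→6→7 bottleneck 1, total now 46
augment #6: 0→8→1→4→10→7 bottleneck 3, total now 49
augment #7: 0→8→1→4→5→9→7 bottleneck 7, total now 56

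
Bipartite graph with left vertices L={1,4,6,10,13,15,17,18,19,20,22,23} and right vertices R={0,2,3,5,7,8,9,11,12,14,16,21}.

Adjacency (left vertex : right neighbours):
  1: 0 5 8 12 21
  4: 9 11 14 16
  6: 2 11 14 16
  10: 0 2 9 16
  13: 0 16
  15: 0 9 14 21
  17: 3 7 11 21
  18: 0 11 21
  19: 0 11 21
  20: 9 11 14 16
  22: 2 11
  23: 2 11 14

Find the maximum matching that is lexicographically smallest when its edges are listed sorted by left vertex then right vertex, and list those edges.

Lex-smallest maximum matching: {(1,5), (4,9), (6,2), (10,0), (13,16), (15,14), (17,3), (18,11), (19,21)}

|M| = 9 (so the lex-smallest maximum matching has 9 edges)
process left vertices in ascending order; for each, take the smallest-labelled available neighbour that still permits 9 edges overall, or leave it unmatched if none does
lex-smallest matching: {1-5, 4-9, 6-2, 10-0, 13-16, 15-14, 17-3, 18-11, 19-21}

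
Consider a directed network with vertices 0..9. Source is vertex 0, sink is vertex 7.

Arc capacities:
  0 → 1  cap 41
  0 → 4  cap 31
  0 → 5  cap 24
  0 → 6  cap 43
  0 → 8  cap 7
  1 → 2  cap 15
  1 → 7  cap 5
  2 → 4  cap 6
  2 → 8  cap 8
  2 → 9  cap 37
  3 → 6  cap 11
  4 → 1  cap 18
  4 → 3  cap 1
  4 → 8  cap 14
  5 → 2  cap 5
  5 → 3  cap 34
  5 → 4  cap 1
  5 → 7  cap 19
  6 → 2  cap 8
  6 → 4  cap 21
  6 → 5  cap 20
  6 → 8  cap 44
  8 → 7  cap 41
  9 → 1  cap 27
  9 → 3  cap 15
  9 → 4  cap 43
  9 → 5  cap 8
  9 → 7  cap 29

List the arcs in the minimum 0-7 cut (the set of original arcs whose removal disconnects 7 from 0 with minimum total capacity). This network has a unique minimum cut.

Min-cut arcs: {(1,2), (1,7), (5,2), (5,7), (6,2), (8,7)} (total capacity 93)

augment #1: 0→1→7 push 5
augment #2: 0→5→7 push 19
augment #3: 0→8→7 push 7
augment #4: 0→4→8→7 push 14
augment #5: 0→6→8→7 push 20
augment #6: 0→1→2→9→7 push 15
augment #7: 0→5→2→9→7 push 5
augment #8: 0→6→2→9→7 push 8
max flow = 93; residual-reachable set from 0 gives S-side
cut edges (S→T): {(1,2), (1,7), (5,2), (5,7), (6,2), (8,7)} total cap 93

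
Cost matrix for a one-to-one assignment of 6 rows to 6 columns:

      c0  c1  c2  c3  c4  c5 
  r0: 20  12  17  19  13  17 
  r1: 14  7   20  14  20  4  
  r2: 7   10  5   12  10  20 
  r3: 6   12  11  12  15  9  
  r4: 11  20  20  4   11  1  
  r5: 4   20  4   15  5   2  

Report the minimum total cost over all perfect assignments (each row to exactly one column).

Minimum assignment cost: 36

optimal assignment: row0→col1 (cost 12), row1→col5 (cost 4), row2→col2 (cost 5), row3→col0 (cost 6), row4→col3 (cost 4), row5→col4 (cost 5)
total = 12 + 4 + 5 + 6 + 4 + 5 = 36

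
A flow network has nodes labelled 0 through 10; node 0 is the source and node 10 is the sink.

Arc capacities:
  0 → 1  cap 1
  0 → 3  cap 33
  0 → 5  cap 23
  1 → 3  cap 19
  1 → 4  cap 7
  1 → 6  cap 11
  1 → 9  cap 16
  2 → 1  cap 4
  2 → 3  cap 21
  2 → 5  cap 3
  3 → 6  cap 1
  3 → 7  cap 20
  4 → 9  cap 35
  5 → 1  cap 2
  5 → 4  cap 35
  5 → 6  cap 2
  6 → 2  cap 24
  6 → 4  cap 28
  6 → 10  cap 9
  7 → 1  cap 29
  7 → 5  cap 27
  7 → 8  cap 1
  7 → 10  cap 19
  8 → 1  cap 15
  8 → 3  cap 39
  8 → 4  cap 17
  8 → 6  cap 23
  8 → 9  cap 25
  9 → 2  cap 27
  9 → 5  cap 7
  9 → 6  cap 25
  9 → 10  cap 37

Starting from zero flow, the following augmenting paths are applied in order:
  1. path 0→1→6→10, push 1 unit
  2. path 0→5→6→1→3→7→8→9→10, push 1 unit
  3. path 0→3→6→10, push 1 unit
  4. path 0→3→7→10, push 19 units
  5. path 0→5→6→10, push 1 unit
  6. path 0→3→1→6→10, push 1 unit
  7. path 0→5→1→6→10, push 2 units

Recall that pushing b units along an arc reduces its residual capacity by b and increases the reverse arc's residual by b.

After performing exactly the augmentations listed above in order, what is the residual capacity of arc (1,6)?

after path 1 (0→1→6→10, push 1): res(1,6)=10
after path 2 (0→5→6→1→3→7→8→9→10, push 1): res(1,6)=11
after path 3 (0→3→6→10, push 1): res(1,6)=11
after path 4 (0→3→7→10, push 19): res(1,6)=11
after path 5 (0→5→6→10, push 1): res(1,6)=11
after path 6 (0→3→1→6→10, push 1): res(1,6)=10
after path 7 (0→5→1→6→10, push 2): res(1,6)=8

Residual capacity of (1,6): 8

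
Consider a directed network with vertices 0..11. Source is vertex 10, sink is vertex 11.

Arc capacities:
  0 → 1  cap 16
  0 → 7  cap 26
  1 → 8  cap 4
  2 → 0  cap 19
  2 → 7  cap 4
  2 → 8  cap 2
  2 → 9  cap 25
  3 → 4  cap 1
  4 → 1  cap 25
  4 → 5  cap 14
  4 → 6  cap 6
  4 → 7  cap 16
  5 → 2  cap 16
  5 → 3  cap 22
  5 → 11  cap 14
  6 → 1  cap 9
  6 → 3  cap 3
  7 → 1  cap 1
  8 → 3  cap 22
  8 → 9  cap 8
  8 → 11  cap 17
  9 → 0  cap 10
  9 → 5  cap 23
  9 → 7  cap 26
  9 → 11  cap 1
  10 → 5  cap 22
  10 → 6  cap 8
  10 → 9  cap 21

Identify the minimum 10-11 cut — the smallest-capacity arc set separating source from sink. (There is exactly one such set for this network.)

Min-cut arcs: {(1,8), (2,8), (5,11), (9,11)} (total capacity 21)

augment #1: 10→5→11 push 14
augment #2: 10→9→11 push 1
augment #3: 10→5→2→8→11 push 2
augment #4: 10→6→1→8→11 push 4
max flow = 21; residual-reachable set from 10 gives S-side
cut edges (S→T): {(1,8), (2,8), (5,11), (9,11)} total cap 21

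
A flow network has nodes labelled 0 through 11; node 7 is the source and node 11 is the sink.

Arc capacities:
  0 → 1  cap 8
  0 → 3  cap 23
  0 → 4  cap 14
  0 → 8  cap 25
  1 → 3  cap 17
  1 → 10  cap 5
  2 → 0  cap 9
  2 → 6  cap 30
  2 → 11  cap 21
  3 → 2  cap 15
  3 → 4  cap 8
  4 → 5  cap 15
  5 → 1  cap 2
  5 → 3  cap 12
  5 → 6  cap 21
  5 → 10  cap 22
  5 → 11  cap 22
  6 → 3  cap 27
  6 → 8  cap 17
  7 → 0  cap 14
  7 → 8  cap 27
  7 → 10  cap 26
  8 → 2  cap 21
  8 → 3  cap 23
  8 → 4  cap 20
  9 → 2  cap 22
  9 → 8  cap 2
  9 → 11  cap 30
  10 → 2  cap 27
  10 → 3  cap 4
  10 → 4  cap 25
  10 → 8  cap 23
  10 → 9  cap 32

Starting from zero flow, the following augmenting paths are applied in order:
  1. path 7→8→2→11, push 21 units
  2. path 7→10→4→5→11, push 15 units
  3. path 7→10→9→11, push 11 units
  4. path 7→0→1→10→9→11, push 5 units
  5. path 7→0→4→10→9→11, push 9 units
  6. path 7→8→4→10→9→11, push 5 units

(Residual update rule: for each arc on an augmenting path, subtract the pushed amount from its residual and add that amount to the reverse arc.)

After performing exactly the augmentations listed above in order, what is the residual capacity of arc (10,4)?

Residual capacity of (10,4): 24

after path 1 (7→8→2→11, push 21): res(10,4)=25
after path 2 (7→10→4→5→11, push 15): res(10,4)=10
after path 3 (7→10→9→11, push 11): res(10,4)=10
after path 4 (7→0→1→10→9→11, push 5): res(10,4)=10
after path 5 (7→0→4→10→9→11, push 9): res(10,4)=19
after path 6 (7→8→4→10→9→11, push 5): res(10,4)=24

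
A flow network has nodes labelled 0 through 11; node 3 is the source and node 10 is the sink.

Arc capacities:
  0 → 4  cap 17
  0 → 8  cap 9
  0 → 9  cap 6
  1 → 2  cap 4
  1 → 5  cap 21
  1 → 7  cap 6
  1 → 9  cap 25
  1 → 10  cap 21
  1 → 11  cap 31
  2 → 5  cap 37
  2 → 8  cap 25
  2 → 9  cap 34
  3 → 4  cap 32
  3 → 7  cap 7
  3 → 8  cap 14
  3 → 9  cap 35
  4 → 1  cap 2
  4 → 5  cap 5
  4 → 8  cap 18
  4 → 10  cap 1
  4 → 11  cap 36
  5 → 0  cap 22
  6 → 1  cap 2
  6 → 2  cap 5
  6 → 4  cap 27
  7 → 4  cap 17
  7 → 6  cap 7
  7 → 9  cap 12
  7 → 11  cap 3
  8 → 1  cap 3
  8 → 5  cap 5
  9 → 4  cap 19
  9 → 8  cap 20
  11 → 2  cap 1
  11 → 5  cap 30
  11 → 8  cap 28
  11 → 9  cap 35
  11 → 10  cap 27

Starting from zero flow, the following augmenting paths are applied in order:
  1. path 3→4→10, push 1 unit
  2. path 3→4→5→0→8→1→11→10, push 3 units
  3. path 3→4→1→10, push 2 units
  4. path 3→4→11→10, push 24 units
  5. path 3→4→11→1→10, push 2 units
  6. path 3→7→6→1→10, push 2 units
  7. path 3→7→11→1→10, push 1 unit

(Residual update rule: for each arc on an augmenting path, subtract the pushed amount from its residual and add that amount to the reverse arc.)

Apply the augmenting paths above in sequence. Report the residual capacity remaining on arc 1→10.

Residual capacity of (1,10): 14

after path 1 (3→4→10, push 1): res(1,10)=21
after path 2 (3→4→5→0→8→1→11→10, push 3): res(1,10)=21
after path 3 (3→4→1→10, push 2): res(1,10)=19
after path 4 (3→4→11→10, push 24): res(1,10)=19
after path 5 (3→4→11→1→10, push 2): res(1,10)=17
after path 6 (3→7→6→1→10, push 2): res(1,10)=15
after path 7 (3→7→11→1→10, push 1): res(1,10)=14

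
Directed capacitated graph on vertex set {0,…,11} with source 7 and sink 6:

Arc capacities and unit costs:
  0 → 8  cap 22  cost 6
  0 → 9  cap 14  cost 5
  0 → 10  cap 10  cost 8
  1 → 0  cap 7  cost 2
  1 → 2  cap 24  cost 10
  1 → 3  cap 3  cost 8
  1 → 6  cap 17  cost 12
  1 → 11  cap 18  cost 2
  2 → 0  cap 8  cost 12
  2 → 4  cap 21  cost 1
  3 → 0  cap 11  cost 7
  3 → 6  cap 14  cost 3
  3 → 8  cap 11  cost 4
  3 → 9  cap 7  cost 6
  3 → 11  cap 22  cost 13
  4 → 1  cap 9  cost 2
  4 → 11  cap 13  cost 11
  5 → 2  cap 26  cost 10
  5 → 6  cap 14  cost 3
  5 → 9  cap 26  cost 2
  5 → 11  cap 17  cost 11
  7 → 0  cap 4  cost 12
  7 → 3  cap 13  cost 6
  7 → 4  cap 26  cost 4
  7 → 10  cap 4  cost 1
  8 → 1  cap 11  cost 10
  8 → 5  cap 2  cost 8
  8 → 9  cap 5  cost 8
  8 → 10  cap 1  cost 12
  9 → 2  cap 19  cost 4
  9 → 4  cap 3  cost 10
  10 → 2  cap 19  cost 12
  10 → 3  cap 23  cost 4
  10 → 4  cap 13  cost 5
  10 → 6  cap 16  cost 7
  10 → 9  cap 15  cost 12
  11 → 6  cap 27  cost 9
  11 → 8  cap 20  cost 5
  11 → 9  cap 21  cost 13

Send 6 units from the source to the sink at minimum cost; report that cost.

shortest-cost path #1: 7→10→6 push 4 @ unit cost 8 (adds 32)
shortest-cost path #2: 7→3→6 push 2 @ unit cost 9 (adds 18)
total cost = 50

Minimum cost for 6 units: 50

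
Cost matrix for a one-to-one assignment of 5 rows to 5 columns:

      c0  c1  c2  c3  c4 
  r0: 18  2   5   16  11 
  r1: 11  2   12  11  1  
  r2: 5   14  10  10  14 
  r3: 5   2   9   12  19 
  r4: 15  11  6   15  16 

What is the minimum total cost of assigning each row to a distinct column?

optimal assignment: row0→col1 (cost 2), row1→col4 (cost 1), row2→col3 (cost 10), row3→col0 (cost 5), row4→col2 (cost 6)
total = 2 + 1 + 10 + 5 + 6 = 24

Minimum assignment cost: 24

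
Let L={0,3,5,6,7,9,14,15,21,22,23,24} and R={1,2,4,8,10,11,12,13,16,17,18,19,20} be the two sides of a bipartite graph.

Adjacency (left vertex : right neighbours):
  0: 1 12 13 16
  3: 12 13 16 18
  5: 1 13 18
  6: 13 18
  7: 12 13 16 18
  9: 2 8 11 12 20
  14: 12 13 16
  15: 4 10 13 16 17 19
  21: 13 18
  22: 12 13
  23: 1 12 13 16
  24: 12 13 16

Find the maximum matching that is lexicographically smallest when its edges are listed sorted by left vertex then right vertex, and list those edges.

Lex-smallest maximum matching: {(0,1), (3,12), (5,13), (6,18), (7,16), (9,2), (15,4)}

|M| = 7 (so the lex-smallest maximum matching has 7 edges)
process left vertices in ascending order; for each, take the smallest-labelled available neighbour that still permits 7 edges overall, or leave it unmatched if none does
lex-smallest matching: {0-1, 3-12, 5-13, 6-18, 7-16, 9-2, 15-4}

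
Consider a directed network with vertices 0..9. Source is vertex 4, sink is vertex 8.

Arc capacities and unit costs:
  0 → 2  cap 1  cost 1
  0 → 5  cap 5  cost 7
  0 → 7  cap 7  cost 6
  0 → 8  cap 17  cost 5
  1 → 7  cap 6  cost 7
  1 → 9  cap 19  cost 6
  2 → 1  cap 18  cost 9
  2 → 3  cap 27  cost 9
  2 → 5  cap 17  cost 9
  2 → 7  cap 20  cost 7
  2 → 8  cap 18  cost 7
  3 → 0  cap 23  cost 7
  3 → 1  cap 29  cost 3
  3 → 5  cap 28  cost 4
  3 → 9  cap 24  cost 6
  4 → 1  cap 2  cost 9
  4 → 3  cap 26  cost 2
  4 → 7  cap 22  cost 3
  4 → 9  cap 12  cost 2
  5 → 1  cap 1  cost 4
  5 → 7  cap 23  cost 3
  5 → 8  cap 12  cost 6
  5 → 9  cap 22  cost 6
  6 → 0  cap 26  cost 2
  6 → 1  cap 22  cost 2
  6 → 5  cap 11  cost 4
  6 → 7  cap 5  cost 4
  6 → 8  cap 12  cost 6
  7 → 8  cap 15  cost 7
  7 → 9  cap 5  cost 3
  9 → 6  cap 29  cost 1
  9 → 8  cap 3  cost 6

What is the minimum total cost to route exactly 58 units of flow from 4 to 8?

shortest-cost path #1: 4→9→8 push 3 @ unit cost 8 (adds 24)
shortest-cost path #2: 4→9→6→8 push 9 @ unit cost 9 (adds 81)
shortest-cost path #3: 4→7→8 push 15 @ unit cost 10 (adds 150)
shortest-cost path #4: 4→3→5→8 push 12 @ unit cost 12 (adds 144)
shortest-cost path #5: 4→7→9→6→8 push 3 @ unit cost 13 (adds 39)
shortest-cost path #6: 4→3→0→8 push 14 @ unit cost 14 (adds 196)
shortest-cost path #7: 4→7→9→6→0→8 push 2 @ unit cost 14 (adds 28)
total cost = 662

Minimum cost for 58 units: 662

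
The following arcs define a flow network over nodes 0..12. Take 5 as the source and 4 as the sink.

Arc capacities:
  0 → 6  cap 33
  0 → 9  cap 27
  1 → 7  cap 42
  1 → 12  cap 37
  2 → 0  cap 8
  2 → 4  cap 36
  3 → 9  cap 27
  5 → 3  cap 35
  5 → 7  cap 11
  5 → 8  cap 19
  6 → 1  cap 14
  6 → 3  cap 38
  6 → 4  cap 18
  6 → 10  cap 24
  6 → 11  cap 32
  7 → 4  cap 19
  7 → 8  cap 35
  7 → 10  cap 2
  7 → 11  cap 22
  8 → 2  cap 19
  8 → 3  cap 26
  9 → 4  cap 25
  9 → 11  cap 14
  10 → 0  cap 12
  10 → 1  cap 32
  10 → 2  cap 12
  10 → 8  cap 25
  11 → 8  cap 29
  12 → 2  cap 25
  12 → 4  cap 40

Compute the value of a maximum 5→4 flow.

augment #1: 5→7→4 bottleneck 11, total now 11
augment #2: 5→3→9→4 bottleneck 25, total now 36
augment #3: 5→8→2→4 bottleneck 19, total now 55

Maximum flow value: 55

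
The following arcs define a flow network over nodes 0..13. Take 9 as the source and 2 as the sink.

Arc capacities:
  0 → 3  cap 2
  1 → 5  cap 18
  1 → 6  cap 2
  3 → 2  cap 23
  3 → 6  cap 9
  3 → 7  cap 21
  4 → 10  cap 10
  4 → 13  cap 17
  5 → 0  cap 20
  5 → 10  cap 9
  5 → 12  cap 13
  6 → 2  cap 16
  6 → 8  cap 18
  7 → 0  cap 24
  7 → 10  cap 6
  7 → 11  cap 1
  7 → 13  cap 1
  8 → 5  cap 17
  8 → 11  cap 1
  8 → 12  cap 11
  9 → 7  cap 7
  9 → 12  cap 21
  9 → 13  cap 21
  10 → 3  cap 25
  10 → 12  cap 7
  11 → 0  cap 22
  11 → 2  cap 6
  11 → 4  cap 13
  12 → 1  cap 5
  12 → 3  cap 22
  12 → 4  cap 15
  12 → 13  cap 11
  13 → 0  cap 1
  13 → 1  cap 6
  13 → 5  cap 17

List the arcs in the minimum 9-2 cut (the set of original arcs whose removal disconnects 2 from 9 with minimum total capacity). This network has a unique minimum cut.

augment #1: 9→7→11→2 push 1
augment #2: 9→12→3→2 push 21
augment #3: 9→7→0→3→2 push 2
augment #4: 9→13→1→6→2 push 2
augment #5: 9→7→10→3→6→2 push 4
augment #6: 9→13→5→10→3→6→2 push 5
max flow = 35; residual-reachable set from 9 gives S-side
cut edges (S→T): {(1,6), (3,2), (3,6), (7,11)} total cap 35

Min-cut arcs: {(1,6), (3,2), (3,6), (7,11)} (total capacity 35)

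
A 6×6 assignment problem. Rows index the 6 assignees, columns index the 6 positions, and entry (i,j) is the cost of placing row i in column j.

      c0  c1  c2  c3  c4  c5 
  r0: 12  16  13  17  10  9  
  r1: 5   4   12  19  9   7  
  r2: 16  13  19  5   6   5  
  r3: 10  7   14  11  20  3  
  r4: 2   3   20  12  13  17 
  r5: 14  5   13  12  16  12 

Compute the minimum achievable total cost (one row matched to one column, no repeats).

one of 3 optimal assignments: row0→col2 (cost 13), row1→col4 (cost 9), row2→col3 (cost 5), row3→col5 (cost 3), row4→col0 (cost 2), row5→col1 (cost 5)
total = 13 + 9 + 5 + 3 + 2 + 5 = 37

Minimum assignment cost: 37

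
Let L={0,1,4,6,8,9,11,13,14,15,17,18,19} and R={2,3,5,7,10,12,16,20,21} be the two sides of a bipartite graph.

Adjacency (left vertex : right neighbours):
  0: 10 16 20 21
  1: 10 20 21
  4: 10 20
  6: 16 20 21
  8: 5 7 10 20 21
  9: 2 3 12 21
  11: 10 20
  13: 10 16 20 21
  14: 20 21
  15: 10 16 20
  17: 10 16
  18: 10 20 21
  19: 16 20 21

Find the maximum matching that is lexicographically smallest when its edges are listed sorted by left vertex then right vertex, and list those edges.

|M| = 6 (so the lex-smallest maximum matching has 6 edges)
process left vertices in ascending order; for each, take the smallest-labelled available neighbour that still permits 6 edges overall, or leave it unmatched if none does
lex-smallest matching: {0-10, 1-20, 6-16, 8-5, 9-2, 13-21}

Lex-smallest maximum matching: {(0,10), (1,20), (6,16), (8,5), (9,2), (13,21)}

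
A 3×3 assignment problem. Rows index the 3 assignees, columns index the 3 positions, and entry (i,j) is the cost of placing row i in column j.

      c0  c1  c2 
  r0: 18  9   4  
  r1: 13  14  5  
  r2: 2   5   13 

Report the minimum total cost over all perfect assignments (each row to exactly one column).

Minimum assignment cost: 16

optimal assignment: row0→col1 (cost 9), row1→col2 (cost 5), row2→col0 (cost 2)
total = 9 + 5 + 2 = 16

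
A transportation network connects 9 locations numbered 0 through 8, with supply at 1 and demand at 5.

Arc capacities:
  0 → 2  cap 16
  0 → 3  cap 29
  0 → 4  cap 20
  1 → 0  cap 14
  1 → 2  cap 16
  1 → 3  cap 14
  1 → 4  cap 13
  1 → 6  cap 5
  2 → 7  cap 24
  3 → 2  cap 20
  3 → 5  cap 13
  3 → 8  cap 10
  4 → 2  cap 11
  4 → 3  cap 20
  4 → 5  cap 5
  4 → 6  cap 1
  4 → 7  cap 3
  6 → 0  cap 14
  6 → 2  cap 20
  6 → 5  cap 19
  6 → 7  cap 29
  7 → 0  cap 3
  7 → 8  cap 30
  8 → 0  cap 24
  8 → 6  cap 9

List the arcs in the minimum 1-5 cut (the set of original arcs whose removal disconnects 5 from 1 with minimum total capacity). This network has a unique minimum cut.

Min-cut arcs: {(1,6), (3,5), (4,5), (4,6), (8,6)} (total capacity 33)

augment #1: 1→3→5 push 13
augment #2: 1→4→5 push 5
augment #3: 1→6→5 push 5
augment #4: 1→4→6→5 push 1
augment #5: 1→3→8→6→5 push 1
augment #6: 1→0→3→8→6→5 push 8
max flow = 33; residual-reachable set from 1 gives S-side
cut edges (S→T): {(1,6), (3,5), (4,5), (4,6), (8,6)} total cap 33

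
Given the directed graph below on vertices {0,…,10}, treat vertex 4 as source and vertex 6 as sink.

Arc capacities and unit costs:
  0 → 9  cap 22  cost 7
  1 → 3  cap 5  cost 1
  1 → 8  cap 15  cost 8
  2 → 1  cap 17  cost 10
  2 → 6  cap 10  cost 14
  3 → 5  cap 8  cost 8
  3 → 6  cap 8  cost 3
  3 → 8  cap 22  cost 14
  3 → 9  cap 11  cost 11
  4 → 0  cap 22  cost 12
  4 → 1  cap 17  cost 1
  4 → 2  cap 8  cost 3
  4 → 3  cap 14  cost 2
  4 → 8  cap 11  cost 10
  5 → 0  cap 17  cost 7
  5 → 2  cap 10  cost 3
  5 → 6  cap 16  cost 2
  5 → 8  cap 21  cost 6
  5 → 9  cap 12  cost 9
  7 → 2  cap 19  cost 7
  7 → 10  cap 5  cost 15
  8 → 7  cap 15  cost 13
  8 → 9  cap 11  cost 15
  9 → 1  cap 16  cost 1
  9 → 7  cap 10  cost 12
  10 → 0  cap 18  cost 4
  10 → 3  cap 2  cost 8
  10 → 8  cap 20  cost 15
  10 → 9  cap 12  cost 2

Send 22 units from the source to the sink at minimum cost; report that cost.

shortest-cost path #1: 4→3→6 push 8 @ unit cost 5 (adds 40)
shortest-cost path #2: 4→3→5→6 push 6 @ unit cost 12 (adds 72)
shortest-cost path #3: 4→1→3→5→6 push 2 @ unit cost 12 (adds 24)
shortest-cost path #4: 4→2→6 push 6 @ unit cost 17 (adds 102)
total cost = 238

Minimum cost for 22 units: 238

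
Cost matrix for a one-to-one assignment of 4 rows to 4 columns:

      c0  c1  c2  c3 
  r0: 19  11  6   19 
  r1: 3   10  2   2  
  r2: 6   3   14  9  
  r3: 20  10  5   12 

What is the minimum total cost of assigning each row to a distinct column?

Minimum assignment cost: 24

one of 3 optimal assignments: row0→col1 (cost 11), row1→col3 (cost 2), row2→col0 (cost 6), row3→col2 (cost 5)
total = 11 + 2 + 6 + 5 = 24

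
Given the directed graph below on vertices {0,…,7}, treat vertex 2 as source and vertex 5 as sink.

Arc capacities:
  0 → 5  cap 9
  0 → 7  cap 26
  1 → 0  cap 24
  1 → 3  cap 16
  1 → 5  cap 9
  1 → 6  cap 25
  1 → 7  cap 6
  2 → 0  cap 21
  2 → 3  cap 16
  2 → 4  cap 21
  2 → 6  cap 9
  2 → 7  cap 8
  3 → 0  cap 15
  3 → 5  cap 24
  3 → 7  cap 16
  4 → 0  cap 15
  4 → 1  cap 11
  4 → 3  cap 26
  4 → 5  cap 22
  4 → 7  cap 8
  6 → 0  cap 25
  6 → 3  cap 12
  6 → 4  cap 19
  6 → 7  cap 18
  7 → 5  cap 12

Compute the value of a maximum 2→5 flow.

augment #1: 2→0→5 bottleneck 9, total now 9
augment #2: 2→3→5 bottleneck 16, total now 25
augment #3: 2→4→5 bottleneck 21, total now 46
augment #4: 2→7→5 bottleneck 8, total now 54
augment #5: 2→0→7→5 bottleneck 4, total now 58
augment #6: 2→6→3→5 bottleneck 8, total now 66
augment #7: 2→6→4→5 bottleneck 1, total now 67

Maximum flow value: 67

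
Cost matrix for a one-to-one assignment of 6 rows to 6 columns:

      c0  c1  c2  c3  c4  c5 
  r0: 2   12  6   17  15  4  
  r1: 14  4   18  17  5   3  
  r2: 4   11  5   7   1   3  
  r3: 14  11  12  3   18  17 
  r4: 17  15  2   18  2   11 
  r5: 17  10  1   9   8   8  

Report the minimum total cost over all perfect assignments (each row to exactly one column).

optimal assignment: row0→col0 (cost 2), row1→col1 (cost 4), row2→col5 (cost 3), row3→col3 (cost 3), row4→col4 (cost 2), row5→col2 (cost 1)
total = 2 + 4 + 3 + 3 + 2 + 1 = 15

Minimum assignment cost: 15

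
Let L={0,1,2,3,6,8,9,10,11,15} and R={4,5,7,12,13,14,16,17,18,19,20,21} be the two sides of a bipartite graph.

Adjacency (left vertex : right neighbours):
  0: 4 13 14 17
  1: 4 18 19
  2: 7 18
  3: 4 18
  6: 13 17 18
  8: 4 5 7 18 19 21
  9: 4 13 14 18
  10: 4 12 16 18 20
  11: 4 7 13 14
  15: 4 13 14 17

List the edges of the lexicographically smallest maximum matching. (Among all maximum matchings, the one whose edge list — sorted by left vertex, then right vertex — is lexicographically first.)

|M| = 9 (so the lex-smallest maximum matching has 9 edges)
process left vertices in ascending order; for each, take the smallest-labelled available neighbour that still permits 9 edges overall, or leave it unmatched if none does
lex-smallest matching: {0-4, 1-19, 2-7, 3-18, 6-13, 8-5, 9-14, 10-12, 15-17}

Lex-smallest maximum matching: {(0,4), (1,19), (2,7), (3,18), (6,13), (8,5), (9,14), (10,12), (15,17)}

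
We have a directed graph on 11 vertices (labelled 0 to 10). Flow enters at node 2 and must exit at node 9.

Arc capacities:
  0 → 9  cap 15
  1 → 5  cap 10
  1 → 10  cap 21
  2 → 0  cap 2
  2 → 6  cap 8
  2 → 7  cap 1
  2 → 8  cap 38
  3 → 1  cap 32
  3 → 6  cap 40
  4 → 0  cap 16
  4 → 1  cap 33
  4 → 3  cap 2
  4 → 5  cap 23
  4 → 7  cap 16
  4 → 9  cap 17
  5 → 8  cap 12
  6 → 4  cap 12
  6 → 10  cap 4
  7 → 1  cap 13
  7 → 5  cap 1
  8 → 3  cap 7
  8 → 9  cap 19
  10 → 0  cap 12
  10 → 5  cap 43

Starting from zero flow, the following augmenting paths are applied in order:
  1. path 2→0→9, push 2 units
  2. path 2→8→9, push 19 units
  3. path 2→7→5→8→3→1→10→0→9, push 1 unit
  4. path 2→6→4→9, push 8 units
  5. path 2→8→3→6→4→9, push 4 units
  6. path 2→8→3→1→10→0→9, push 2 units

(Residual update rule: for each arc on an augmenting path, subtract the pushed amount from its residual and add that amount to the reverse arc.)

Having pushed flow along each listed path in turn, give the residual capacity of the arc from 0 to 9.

after path 1 (2→0→9, push 2): res(0,9)=13
after path 2 (2→8→9, push 19): res(0,9)=13
after path 3 (2→7→5→8→3→1→10→0→9, push 1): res(0,9)=12
after path 4 (2→6→4→9, push 8): res(0,9)=12
after path 5 (2→8→3→6→4→9, push 4): res(0,9)=12
after path 6 (2→8→3→1→10→0→9, push 2): res(0,9)=10

Residual capacity of (0,9): 10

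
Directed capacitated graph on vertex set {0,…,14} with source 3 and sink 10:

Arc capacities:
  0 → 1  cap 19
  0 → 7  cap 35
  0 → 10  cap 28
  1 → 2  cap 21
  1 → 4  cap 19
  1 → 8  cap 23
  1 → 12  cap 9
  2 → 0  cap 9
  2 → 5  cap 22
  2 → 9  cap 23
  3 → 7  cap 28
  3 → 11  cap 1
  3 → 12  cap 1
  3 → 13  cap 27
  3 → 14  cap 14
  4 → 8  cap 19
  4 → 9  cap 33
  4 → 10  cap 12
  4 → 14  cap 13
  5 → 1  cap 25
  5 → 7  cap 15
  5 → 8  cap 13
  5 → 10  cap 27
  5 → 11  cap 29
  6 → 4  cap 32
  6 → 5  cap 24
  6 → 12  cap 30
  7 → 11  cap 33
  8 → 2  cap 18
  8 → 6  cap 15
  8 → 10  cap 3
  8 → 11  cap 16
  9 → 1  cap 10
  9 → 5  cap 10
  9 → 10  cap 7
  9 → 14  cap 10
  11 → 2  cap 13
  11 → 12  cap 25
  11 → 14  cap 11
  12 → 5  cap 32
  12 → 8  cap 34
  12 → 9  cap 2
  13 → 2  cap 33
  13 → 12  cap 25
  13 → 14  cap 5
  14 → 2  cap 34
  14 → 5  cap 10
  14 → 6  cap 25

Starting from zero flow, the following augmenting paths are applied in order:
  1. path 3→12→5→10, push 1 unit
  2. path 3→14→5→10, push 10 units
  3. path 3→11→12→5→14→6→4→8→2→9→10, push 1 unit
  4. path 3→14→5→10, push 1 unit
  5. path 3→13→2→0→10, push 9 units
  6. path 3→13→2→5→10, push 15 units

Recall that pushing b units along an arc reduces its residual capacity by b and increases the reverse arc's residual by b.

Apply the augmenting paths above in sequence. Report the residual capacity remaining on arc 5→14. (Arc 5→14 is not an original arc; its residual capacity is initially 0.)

Residual capacity of (5,14): 10

after path 1 (3→12→5→10, push 1): res(5,14)=0
after path 2 (3→14→5→10, push 10): res(5,14)=10
after path 3 (3→11→12→5→14→6→4→8→2→9→10, push 1): res(5,14)=9
after path 4 (3→14→5→10, push 1): res(5,14)=10
after path 5 (3→13→2→0→10, push 9): res(5,14)=10
after path 6 (3→13→2→5→10, push 15): res(5,14)=10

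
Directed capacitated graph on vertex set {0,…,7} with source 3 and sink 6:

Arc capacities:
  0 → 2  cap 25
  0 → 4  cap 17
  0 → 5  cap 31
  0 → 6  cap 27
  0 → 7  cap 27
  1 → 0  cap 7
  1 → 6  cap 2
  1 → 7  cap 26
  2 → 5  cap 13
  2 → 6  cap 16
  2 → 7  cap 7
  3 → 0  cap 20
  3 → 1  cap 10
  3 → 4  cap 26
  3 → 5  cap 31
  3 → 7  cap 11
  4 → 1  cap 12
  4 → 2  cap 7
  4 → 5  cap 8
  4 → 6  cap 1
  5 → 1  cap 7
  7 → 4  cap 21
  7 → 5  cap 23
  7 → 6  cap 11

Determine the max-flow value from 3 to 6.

Maximum flow value: 48

augment #1: 3→0→6 bottleneck 20, total now 20
augment #2: 3→1→6 bottleneck 2, total now 22
augment #3: 3→4→6 bottleneck 1, total now 23
augment #4: 3→7→6 bottleneck 11, total now 34
augment #5: 3→1→0→6 bottleneck 7, total now 41
augment #6: 3→4→2→6 bottleneck 7, total now 48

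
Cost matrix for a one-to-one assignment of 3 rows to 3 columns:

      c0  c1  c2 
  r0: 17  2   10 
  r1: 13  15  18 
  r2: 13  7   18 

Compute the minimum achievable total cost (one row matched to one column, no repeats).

Minimum assignment cost: 30

optimal assignment: row0→col2 (cost 10), row1→col0 (cost 13), row2→col1 (cost 7)
total = 10 + 13 + 7 = 30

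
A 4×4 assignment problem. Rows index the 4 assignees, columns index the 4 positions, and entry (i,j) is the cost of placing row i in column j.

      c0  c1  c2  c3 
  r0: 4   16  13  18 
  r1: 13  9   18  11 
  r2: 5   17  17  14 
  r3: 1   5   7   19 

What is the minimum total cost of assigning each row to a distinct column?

one of 2 optimal assignments: row0→col0 (cost 4), row1→col1 (cost 9), row2→col3 (cost 14), row3→col2 (cost 7)
total = 4 + 9 + 14 + 7 = 34

Minimum assignment cost: 34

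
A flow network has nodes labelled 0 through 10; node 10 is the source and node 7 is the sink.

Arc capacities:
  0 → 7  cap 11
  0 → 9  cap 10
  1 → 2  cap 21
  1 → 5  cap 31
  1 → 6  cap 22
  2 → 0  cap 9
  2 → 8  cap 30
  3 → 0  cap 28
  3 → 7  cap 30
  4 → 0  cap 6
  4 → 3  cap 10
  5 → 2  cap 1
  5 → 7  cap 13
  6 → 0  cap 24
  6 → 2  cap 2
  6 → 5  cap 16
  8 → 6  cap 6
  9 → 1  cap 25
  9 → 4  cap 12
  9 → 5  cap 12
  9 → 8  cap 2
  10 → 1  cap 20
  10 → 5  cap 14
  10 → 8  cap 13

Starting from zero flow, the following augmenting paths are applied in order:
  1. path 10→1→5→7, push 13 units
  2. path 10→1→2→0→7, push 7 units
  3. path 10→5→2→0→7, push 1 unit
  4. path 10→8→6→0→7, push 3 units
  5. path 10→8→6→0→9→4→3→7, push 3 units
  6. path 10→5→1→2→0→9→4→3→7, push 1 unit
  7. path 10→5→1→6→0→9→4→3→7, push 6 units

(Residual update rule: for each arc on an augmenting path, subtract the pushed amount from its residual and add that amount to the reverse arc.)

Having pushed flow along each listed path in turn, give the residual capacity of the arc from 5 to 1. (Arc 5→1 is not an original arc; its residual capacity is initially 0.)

after path 1 (10→1→5→7, push 13): res(5,1)=13
after path 2 (10→1→2→0→7, push 7): res(5,1)=13
after path 3 (10→5→2→0→7, push 1): res(5,1)=13
after path 4 (10→8→6→0→7, push 3): res(5,1)=13
after path 5 (10→8→6→0→9→4→3→7, push 3): res(5,1)=13
after path 6 (10→5→1→2→0→9→4→3→7, push 1): res(5,1)=12
after path 7 (10→5→1→6→0→9→4→3→7, push 6): res(5,1)=6

Residual capacity of (5,1): 6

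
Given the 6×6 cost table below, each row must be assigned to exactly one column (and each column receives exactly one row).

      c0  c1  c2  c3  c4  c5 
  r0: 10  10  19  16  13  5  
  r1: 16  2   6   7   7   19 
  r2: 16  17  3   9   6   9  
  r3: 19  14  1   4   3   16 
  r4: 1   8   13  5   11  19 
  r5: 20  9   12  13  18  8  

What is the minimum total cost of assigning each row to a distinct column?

Minimum assignment cost: 27

optimal assignment: row0→col5 (cost 5), row1→col1 (cost 2), row2→col2 (cost 3), row3→col4 (cost 3), row4→col0 (cost 1), row5→col3 (cost 13)
total = 5 + 2 + 3 + 3 + 1 + 13 = 27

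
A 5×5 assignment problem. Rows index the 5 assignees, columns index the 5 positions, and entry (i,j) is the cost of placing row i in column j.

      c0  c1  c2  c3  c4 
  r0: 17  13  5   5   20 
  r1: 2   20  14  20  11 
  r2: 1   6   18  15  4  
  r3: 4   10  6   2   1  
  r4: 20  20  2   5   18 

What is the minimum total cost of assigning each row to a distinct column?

Minimum assignment cost: 16

optimal assignment: row0→col3 (cost 5), row1→col0 (cost 2), row2→col1 (cost 6), row3→col4 (cost 1), row4→col2 (cost 2)
total = 5 + 2 + 6 + 1 + 2 = 16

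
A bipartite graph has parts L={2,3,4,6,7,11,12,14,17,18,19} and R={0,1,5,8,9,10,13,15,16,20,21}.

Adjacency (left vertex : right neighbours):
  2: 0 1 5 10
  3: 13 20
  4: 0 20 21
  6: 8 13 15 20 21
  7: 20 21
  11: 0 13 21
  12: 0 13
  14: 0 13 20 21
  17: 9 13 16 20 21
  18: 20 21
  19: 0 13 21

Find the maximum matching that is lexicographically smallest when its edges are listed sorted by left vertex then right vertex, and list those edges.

Lex-smallest maximum matching: {(2,1), (3,13), (4,0), (6,8), (7,20), (11,21), (17,9)}

|M| = 7 (so the lex-smallest maximum matching has 7 edges)
process left vertices in ascending order; for each, take the smallest-labelled available neighbour that still permits 7 edges overall, or leave it unmatched if none does
lex-smallest matching: {2-1, 3-13, 4-0, 6-8, 7-20, 11-21, 17-9}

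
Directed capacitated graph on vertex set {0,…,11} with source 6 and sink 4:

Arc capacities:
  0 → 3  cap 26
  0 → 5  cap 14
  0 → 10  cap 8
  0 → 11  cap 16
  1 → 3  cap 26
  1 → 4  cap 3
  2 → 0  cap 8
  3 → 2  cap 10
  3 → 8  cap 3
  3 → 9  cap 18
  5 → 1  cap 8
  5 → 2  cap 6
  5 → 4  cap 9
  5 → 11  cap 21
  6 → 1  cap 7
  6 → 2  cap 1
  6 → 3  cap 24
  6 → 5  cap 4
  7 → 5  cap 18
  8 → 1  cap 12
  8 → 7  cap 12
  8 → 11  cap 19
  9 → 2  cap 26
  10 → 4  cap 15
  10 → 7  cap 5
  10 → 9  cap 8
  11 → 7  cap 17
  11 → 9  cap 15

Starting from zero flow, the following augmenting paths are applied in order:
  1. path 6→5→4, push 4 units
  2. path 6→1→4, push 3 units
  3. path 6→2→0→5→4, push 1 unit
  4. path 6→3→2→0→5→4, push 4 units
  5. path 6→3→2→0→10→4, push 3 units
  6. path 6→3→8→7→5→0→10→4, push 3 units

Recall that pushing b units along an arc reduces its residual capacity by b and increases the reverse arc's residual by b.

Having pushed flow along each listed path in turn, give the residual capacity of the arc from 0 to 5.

Residual capacity of (0,5): 12

after path 1 (6→5→4, push 4): res(0,5)=14
after path 2 (6→1→4, push 3): res(0,5)=14
after path 3 (6→2→0→5→4, push 1): res(0,5)=13
after path 4 (6→3→2→0→5→4, push 4): res(0,5)=9
after path 5 (6→3→2→0→10→4, push 3): res(0,5)=9
after path 6 (6→3→8→7→5→0→10→4, push 3): res(0,5)=12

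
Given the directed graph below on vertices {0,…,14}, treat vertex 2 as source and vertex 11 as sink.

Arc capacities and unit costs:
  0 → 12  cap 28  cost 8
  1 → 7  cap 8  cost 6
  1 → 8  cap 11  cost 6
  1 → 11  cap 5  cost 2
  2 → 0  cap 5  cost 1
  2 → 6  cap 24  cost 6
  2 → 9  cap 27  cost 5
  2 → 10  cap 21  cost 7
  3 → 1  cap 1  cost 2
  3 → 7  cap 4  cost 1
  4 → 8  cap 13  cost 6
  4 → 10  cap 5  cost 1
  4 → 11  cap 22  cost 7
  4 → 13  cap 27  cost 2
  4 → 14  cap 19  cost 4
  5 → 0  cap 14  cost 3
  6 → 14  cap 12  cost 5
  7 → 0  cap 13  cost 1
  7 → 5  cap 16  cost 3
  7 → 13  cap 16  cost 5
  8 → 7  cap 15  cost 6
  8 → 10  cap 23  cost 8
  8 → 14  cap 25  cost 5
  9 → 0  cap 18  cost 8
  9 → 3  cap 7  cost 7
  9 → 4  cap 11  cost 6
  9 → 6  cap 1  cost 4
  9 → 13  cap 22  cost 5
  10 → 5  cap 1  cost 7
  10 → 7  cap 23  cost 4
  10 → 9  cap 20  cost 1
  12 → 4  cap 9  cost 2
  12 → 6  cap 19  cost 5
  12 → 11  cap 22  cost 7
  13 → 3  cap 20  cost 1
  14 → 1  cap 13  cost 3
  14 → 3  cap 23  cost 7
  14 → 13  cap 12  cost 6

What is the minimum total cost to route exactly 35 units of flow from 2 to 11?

shortest-cost path #1: 2→9→13→3→1→11 push 1 @ unit cost 15 (adds 15)
shortest-cost path #2: 2→6→14→1→11 push 4 @ unit cost 16 (adds 64)
shortest-cost path #3: 2→0→12→11 push 5 @ unit cost 16 (adds 80)
shortest-cost path #4: 2→9→4→11 push 11 @ unit cost 18 (adds 198)
shortest-cost path #5: 2→10→7→0→12→11 push 13 @ unit cost 27 (adds 351)
shortest-cost path #6: 2→9→0→12→11 push 1 @ unit cost 28 (adds 28)
total cost = 736

Minimum cost for 35 units: 736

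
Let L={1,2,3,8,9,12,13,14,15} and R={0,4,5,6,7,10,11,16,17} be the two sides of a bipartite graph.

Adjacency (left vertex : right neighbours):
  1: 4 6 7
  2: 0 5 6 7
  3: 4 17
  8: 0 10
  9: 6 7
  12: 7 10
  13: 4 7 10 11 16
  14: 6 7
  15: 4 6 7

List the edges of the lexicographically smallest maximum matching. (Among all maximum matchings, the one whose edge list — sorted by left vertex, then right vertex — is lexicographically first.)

|M| = 8 (so the lex-smallest maximum matching has 8 edges)
process left vertices in ascending order; for each, take the smallest-labelled available neighbour that still permits 8 edges overall, or leave it unmatched if none does
lex-smallest matching: {1-4, 2-5, 3-17, 8-0, 9-6, 12-10, 13-11, 14-7}

Lex-smallest maximum matching: {(1,4), (2,5), (3,17), (8,0), (9,6), (12,10), (13,11), (14,7)}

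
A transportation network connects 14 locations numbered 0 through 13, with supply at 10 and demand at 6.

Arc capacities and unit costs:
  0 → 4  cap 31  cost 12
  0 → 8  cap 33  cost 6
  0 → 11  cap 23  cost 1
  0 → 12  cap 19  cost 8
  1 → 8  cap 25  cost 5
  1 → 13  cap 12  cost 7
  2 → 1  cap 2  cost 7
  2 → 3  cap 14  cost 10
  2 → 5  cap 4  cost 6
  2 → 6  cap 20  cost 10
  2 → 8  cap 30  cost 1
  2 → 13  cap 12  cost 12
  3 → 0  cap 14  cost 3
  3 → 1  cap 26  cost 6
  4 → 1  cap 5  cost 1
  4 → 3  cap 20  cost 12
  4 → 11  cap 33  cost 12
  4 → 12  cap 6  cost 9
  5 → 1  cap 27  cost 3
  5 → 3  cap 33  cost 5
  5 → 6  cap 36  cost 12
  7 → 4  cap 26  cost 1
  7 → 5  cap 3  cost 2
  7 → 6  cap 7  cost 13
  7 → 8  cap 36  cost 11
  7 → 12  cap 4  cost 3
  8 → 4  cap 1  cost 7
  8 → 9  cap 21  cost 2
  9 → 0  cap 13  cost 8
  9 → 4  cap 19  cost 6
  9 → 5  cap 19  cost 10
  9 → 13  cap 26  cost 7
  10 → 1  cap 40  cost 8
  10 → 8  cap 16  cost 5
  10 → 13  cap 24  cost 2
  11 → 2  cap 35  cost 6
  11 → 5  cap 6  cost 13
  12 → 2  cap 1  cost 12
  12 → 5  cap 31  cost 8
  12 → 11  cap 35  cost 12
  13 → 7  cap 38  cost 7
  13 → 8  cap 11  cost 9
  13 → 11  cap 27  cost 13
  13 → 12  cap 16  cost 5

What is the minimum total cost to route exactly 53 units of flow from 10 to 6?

shortest-cost path #1: 10→13→7→6 push 7 @ unit cost 22 (adds 154)
shortest-cost path #2: 10→13→7→5→6 push 3 @ unit cost 23 (adds 69)
shortest-cost path #3: 10→13→12→5→6 push 14 @ unit cost 27 (adds 378)
shortest-cost path #4: 10→8→9→5→6 push 16 @ unit cost 29 (adds 464)
shortest-cost path #5: 10→1→8→9→5→6 push 3 @ unit cost 37 (adds 111)
shortest-cost path #6: 10→1→8→9→0→11→2→6 push 2 @ unit cost 40 (adds 80)
shortest-cost path #7: 10→1→13→12→2→6 push 1 @ unit cost 42 (adds 42)
shortest-cost path #8: 10→1→13→12→5→9→0→11→2→6 push 1 @ unit cost 43 (adds 43)
shortest-cost path #9: 10→1→13→11→2→6 push 6 @ unit cost 44 (adds 264)
total cost = 1605

Minimum cost for 53 units: 1605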